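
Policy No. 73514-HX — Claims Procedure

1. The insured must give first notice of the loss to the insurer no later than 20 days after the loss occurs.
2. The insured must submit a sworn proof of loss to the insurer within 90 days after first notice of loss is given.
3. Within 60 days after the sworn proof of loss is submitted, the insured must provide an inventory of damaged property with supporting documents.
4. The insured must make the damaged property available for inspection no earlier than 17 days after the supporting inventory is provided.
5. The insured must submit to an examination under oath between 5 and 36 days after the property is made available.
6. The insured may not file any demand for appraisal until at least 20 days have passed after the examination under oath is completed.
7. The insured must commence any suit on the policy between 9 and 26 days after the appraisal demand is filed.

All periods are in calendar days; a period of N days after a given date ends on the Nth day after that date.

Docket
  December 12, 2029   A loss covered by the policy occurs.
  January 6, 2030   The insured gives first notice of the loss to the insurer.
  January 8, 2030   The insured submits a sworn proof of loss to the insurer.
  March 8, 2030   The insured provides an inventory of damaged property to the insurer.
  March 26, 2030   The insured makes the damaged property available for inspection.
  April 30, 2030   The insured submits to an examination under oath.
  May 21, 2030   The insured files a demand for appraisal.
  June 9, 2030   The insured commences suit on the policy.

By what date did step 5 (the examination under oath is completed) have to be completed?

Step 5 runs from March 26, 2030, when the property is made available. The window is 5–36 days after March 26, 2030; it closes on May 1, 2030.

May 1, 2030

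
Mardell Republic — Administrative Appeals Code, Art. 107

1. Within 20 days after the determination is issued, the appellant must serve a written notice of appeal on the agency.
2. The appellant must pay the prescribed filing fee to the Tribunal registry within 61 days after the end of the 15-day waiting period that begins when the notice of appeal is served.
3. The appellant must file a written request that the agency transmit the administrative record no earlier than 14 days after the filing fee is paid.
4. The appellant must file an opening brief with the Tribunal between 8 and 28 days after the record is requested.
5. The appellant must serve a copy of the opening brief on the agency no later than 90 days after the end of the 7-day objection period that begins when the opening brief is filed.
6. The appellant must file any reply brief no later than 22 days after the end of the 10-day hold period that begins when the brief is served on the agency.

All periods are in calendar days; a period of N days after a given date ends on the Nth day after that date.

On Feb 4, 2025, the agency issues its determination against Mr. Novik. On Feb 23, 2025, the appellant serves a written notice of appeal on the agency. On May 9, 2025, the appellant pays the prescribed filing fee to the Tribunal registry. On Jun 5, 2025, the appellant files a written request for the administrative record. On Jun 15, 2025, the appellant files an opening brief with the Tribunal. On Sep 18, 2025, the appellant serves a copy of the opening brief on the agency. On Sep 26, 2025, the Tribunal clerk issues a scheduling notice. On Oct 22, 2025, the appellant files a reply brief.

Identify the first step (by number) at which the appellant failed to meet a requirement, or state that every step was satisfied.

Step 6

Step 1 — counting 20 days from Feb 4, 2025 (when the determination is issued) gives a deadline of Feb 24, 2025; done Feb 23, 2025 — timely.
Step 2 — counting 61 days from Mar 10, 2025 (end of the 15-day waiting period, which began when the notice of appeal is served on Feb 23, 2025) gives a deadline of May 10, 2025; May 9, 2025 is within that limit.
Step 3 — must wait 14 days from May 9, 2025 (when the filing fee is paid), so not before May 23, 2025; Jun 5, 2025 is on or after that date.
Step 4 — 8 and 28 days from Jun 5, 2025 (when the record is requested) are Jun 13, 2025 and Jul 3, 2025 respectively; done Jun 15, 2025, which is between those dates.
Step 5 — counting 90 days from Jun 22, 2025 (end of the 7-day objection period, which began when the opening brief is filed on Jun 15, 2025) gives a deadline of Sep 20, 2025; completed Sep 18, 2025, before the deadline.
Step 6 — counting 22 days from Sep 28, 2025 (end of the 10-day hold period, which began when the brief is served on the agency on Sep 18, 2025) gives a deadline of Oct 20, 2025; Oct 22, 2025 misses that deadline by 2 days.
The procedure was therefore not followed at step 6.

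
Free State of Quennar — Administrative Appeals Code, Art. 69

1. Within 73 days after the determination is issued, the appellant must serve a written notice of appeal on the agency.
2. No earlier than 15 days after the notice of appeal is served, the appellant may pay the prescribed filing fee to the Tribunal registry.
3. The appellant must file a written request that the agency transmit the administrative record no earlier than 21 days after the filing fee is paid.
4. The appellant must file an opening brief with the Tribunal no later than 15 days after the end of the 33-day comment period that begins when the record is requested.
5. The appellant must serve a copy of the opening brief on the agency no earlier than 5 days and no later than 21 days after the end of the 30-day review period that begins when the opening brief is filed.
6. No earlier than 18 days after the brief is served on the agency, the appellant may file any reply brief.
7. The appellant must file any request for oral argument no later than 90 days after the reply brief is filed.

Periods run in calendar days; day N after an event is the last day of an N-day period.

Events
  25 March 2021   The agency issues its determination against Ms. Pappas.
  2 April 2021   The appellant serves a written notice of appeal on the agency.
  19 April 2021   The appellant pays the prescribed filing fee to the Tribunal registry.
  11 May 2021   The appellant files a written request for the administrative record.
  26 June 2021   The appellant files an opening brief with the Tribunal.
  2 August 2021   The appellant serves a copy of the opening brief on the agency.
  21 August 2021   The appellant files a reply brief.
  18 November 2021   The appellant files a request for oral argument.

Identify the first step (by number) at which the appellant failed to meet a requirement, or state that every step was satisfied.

(1) due by 25 March 2021 + 73 days = 6 June 2021; done 2 April 2021 — timely.
(2) permitted from 2 April 2021 + 15 days = 17 April 2021 onward; 19 April 2021 is on or after that date.
(3) permitted from 19 April 2021 + 21 days = 10 May 2021 onward; done 11 May 2021 — permitted.
(4) due by 13 June 2021 + 15 days = 28 June 2021; done 26 June 2021 — timely.
(5) the permitted window runs from 26 July 2021 + 5 = 31 July 2021 to 26 July 2021 + 21 = 16 August 2021; 2 August 2021 falls inside that range.
(6) permitted from 2 August 2021 + 18 days = 20 August 2021 onward; done 21 August 2021 — permitted.
(7) due by 21 August 2021 + 90 days = 19 November 2021; completed 18 November 2021, before the deadline.

None — every step was satisfied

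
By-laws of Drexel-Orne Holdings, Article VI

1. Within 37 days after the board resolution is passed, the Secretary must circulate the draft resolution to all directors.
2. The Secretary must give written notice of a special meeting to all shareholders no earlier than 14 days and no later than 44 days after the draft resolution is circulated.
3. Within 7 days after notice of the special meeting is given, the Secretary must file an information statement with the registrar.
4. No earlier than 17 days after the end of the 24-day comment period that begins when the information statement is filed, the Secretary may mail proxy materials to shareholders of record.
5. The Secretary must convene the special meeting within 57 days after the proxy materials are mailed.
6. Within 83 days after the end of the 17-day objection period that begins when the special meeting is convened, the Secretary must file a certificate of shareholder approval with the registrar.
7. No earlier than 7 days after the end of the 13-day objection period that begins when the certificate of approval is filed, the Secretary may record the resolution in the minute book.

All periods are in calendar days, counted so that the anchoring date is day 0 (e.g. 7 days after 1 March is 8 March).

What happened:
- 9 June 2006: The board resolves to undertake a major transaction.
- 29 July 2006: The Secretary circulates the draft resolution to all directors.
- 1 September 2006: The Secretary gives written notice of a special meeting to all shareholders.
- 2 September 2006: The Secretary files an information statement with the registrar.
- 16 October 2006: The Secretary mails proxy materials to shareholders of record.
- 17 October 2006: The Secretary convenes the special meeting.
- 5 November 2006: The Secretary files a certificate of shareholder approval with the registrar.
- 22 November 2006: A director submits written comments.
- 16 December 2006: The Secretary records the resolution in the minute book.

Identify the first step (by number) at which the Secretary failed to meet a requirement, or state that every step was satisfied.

Step 1: 37 days after 9 June 2006 (when the board resolution is passed) is 16 July 2006; done 29 July 2006 — 13 days late.

Step 1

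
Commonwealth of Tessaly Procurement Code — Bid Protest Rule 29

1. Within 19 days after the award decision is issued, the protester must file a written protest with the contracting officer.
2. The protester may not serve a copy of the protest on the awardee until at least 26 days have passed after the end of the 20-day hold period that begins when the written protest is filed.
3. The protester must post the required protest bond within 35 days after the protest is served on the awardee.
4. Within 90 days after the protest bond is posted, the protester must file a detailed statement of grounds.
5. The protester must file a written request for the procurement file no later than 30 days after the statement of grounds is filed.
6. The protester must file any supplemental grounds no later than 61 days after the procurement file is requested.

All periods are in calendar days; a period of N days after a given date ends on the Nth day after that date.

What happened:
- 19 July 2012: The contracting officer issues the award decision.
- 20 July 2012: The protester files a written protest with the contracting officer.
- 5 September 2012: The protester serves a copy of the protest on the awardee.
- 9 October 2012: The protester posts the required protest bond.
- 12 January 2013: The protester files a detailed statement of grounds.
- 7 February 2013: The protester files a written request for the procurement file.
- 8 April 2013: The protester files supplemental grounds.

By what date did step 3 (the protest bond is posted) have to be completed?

10 October 2012

Step 3 runs from 5 September 2012, when the protest is served on the awardee. 35 days after 5 September 2012 is 10 October 2012.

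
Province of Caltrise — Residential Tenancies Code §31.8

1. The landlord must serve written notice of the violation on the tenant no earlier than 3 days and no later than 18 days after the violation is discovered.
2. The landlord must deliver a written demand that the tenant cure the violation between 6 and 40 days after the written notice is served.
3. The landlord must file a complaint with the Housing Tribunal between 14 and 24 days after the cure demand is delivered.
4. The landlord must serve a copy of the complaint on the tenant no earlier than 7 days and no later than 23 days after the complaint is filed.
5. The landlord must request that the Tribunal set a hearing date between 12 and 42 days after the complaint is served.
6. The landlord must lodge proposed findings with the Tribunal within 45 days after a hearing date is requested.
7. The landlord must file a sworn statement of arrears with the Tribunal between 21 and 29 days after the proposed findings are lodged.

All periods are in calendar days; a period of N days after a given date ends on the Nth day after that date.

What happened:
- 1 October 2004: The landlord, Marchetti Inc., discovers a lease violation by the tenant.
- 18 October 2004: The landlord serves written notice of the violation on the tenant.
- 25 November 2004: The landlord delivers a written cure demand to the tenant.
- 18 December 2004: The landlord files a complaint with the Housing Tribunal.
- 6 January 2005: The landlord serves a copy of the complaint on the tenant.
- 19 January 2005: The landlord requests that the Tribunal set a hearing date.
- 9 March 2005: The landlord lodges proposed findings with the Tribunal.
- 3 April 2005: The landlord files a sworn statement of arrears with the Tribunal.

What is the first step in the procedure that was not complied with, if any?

Step 6

(1) the permitted window runs from 1 October 2004 + 3 = 4 October 2004 to 1 October 2004 + 18 = 19 October 2004; done 18 October 2004, which is between those dates.
(2) the permitted window runs from 18 October 2004 + 6 = 24 October 2004 to 18 October 2004 + 40 = 27 November 2004; 25 November 2004 falls inside that range.
(3) the permitted window runs from 25 November 2004 + 14 = 9 December 2004 to 25 November 2004 + 24 = 19 December 2004; done 18 December 2004 — within the window.
(4) the permitted window runs from 18 December 2004 + 7 = 25 December 2004 to 18 December 2004 + 23 = 10 January 2005; 6 January 2005 falls inside that range.
(5) the permitted window runs from 6 January 2005 + 12 = 18 January 2005 to 6 January 2005 + 42 = 17 February 2005; done 19 January 2005 — within the window.
(6) due by 19 January 2005 + 45 days = 5 March 2005; 9 March 2005 misses that deadline by 4 days.
The procedure was therefore not followed at step 6.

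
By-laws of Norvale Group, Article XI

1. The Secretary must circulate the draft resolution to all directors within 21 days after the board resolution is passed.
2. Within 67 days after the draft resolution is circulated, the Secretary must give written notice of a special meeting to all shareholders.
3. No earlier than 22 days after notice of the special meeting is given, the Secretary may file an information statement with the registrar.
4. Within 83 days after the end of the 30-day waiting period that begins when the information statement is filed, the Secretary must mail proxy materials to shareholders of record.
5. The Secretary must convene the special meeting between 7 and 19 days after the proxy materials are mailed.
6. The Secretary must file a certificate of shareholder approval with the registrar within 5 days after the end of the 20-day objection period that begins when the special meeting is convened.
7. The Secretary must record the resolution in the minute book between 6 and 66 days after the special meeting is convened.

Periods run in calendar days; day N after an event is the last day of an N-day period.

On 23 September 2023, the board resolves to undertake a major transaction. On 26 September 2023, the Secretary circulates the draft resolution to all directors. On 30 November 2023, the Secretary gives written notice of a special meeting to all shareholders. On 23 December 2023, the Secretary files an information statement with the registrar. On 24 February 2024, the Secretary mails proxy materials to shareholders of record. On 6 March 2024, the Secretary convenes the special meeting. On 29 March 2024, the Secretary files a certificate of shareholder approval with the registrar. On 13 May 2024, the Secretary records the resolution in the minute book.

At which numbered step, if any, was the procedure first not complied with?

(1) due by 23 September 2023 + 21 days = 14 October 2023; completed 26 September 2023, before the deadline.
(2) due by 26 September 2023 + 67 days = 2 December 2023; completed 30 November 2023, before the deadline.
(3) permitted from 30 November 2023 + 22 days = 22 December 2023 onward; done 23 December 2023, after the minimum wait.
(4) due by 22 January 2024 + 83 days = 14 April 2024; done 24 February 2024 — timely.
(5) the permitted window runs from 24 February 2024 + 7 = 2 March 2024 to 24 February 2024 + 19 = 14 March 2024; 6 March 2024 falls inside that range.
(6) due by 26 March 2024 + 5 days = 31 March 2024; completed 29 March 2024, before the deadline.
(7) the permitted window runs from 6 March 2024 + 6 = 12 March 2024 to 6 March 2024 + 66 = 11 May 2024; 13 May 2024 is 2 days past the end of the window.
No need to go further; step 7 was not satisfied.

Step 7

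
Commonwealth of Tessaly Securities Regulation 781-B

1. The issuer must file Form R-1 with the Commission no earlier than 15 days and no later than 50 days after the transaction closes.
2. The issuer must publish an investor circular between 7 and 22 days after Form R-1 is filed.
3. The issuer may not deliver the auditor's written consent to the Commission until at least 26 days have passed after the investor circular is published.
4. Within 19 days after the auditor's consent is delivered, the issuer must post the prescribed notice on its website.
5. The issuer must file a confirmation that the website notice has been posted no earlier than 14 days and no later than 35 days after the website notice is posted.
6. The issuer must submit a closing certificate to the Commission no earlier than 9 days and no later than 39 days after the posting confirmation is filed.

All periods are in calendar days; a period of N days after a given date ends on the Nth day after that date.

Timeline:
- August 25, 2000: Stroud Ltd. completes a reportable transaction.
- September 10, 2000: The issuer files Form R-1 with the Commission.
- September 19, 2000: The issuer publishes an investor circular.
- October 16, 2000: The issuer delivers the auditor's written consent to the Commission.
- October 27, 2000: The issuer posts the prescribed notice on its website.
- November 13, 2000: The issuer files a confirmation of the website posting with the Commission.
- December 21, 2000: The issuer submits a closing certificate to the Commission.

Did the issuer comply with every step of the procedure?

Yes

Step 1 — 15 and 50 days from August 25, 2000 (when the transaction closes) are September 9, 2000 and October 14, 2000 respectively; done September 10, 2000 — within the window.
Step 2 — 7 and 22 days from September 10, 2000 (when Form R-1 is filed) are September 17, 2000 and October 2, 2000 respectively; done September 19, 2000 — within the window.
Step 3 — must wait 26 days from September 19, 2000 (when the investor circular is published), so not before October 15, 2000; done October 16, 2000, after the minimum wait.
Step 4 — counting 19 days from October 16, 2000 (when the auditor's consent is delivered) gives a deadline of November 4, 2000; completed October 27, 2000, before the deadline.
Step 5 — 14 and 35 days from October 27, 2000 (when the website notice is posted) are November 10, 2000 and December 1, 2000 respectively; done November 13, 2000 — within the window.
Step 6 — 9 and 39 days from November 13, 2000 (when the posting confirmation is filed) are November 22, 2000 and December 22, 2000 respectively; done December 21, 2000 — within the window.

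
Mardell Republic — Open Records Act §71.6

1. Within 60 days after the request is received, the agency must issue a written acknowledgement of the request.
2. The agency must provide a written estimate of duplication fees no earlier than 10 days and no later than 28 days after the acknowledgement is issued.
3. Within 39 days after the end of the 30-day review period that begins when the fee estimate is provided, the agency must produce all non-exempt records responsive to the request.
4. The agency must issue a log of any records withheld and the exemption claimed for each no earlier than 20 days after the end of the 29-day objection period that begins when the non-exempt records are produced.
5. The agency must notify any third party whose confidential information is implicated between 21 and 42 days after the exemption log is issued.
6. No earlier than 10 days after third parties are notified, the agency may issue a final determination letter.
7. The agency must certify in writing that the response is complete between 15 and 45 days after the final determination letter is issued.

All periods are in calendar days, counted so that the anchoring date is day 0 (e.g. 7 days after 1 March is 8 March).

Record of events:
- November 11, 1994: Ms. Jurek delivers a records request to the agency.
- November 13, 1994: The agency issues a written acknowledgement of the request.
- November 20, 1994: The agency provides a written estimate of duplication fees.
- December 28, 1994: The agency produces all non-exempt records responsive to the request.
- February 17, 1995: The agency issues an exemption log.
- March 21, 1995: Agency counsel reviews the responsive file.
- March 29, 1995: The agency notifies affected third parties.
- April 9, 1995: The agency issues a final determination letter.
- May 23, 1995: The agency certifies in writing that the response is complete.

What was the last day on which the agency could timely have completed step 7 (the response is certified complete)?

May 24, 1995

Step 7 runs from April 9, 1995, when the final determination letter is issued. The window is 15–45 days after April 9, 1995; it closes on May 24, 1995.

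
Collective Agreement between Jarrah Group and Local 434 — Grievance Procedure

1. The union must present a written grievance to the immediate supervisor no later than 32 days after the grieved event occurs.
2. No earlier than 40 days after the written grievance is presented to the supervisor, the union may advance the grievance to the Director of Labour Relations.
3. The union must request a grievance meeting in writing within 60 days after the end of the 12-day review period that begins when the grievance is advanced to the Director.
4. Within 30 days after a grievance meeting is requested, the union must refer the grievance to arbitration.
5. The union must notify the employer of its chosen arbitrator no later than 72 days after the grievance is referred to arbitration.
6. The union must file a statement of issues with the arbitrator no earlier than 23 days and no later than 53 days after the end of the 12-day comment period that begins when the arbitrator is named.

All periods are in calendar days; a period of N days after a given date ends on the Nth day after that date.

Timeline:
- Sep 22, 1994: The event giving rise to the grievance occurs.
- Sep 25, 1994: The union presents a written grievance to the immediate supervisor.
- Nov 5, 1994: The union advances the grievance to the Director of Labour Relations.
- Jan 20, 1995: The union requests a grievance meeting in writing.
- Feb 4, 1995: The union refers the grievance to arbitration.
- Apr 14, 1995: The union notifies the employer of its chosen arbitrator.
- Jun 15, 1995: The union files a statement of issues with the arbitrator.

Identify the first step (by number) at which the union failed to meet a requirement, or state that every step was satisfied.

Step 3

(1) due by Sep 22, 1994 + 32 days = Oct 24, 1994; completed Sep 25, 1994, before the deadline.
(2) permitted from Sep 25, 1994 + 40 days = Nov 4, 1994 onward; done Nov 5, 1994 — permitted.
(3) due by Nov 17, 1994 + 60 days = Jan 16, 1995; not done until Jan 20, 1995, 4 days after the deadline.
Later steps need not be reached.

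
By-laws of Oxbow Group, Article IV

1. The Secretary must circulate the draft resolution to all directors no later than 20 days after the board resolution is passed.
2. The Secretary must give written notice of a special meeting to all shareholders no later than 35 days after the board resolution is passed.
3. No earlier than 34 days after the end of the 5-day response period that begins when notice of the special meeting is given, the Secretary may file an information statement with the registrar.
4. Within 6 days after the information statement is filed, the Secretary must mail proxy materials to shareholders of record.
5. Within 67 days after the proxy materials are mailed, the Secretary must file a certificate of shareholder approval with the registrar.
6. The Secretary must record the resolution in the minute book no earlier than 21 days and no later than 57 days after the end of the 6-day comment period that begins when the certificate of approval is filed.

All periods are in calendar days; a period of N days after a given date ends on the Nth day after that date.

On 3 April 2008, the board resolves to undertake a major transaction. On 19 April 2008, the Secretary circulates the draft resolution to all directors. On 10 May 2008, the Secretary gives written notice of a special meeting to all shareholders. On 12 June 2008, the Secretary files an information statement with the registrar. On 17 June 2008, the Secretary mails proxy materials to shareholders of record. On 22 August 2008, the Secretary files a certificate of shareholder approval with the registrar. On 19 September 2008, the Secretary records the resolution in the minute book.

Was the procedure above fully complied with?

No

(1) due by 3 April 2008 + 20 days = 23 April 2008; done 19 April 2008 — timely.
(2) due by 3 April 2008 + 35 days = 8 May 2008; not done until 10 May 2008, 2 days after the deadline.
That is the first point of non-compliance.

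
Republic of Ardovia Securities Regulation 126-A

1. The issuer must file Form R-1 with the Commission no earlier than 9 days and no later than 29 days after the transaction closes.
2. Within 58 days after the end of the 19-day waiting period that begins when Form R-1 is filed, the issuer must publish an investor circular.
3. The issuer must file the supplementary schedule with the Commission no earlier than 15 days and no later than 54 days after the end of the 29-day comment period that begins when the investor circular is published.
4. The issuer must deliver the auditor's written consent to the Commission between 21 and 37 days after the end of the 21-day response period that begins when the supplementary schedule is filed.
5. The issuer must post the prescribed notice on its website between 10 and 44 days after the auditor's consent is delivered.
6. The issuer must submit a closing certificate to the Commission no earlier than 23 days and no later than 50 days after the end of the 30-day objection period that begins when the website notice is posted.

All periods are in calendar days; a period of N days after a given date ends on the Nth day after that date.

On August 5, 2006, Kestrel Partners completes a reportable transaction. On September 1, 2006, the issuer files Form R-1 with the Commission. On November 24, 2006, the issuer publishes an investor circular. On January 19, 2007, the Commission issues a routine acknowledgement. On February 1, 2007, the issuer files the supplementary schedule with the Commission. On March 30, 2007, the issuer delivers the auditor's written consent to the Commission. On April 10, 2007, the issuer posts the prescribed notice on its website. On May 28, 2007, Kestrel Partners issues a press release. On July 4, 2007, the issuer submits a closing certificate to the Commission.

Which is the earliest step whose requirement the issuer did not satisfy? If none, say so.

Step 2

Step 1 — 9 and 29 days from August 5, 2006 (when the transaction closes) are August 14, 2006 and September 3, 2006 respectively; September 1, 2006 falls inside that range.
Step 2 — counting 58 days from September 20, 2006 (end of the 19-day waiting period, which began when Form R-1 is filed on September 1, 2006) gives a deadline of November 17, 2006; November 24, 2006 misses that deadline by 7 days.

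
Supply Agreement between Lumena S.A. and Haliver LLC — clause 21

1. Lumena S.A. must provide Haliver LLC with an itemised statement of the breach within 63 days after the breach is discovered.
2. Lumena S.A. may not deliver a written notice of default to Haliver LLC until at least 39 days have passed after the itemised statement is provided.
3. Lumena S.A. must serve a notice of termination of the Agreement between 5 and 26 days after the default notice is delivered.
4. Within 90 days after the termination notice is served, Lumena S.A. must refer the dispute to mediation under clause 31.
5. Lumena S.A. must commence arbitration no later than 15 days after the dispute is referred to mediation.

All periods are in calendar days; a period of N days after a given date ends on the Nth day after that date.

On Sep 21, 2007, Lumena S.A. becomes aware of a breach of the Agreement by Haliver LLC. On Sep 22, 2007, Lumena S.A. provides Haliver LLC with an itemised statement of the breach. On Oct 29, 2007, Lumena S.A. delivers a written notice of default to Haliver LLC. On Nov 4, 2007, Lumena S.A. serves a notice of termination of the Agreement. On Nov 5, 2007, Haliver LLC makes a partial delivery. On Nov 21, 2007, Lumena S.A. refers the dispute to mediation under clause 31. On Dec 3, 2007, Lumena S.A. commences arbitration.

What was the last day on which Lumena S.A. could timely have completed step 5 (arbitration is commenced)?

Dec 6, 2007

Step 5 runs from Nov 21, 2007, when the dispute is referred to mediation. 15 days after Nov 21, 2007 is Dec 6, 2007.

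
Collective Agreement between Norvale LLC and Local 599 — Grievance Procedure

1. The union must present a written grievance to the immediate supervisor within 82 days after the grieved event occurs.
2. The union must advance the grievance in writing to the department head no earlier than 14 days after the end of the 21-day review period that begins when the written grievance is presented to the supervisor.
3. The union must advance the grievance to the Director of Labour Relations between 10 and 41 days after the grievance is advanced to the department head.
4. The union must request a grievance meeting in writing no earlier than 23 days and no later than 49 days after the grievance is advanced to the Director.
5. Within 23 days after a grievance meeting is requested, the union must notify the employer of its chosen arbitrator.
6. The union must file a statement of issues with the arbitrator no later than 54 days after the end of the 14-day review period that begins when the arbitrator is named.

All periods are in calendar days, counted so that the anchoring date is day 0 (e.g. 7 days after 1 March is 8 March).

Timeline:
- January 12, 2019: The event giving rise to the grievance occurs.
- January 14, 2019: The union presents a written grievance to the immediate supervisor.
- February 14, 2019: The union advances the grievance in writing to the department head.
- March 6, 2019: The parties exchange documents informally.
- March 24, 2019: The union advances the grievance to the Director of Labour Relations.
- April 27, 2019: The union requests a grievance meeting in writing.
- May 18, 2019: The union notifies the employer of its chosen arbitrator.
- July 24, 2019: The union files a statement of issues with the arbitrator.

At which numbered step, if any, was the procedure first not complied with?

Step 2

(1) due by January 12, 2019 + 82 days = April 4, 2019; January 14, 2019 is within that limit.
(2) permitted from February 4, 2019 + 14 days = February 18, 2019 onward; done February 14, 2019 — 4 days too early.
Later steps need not be reached.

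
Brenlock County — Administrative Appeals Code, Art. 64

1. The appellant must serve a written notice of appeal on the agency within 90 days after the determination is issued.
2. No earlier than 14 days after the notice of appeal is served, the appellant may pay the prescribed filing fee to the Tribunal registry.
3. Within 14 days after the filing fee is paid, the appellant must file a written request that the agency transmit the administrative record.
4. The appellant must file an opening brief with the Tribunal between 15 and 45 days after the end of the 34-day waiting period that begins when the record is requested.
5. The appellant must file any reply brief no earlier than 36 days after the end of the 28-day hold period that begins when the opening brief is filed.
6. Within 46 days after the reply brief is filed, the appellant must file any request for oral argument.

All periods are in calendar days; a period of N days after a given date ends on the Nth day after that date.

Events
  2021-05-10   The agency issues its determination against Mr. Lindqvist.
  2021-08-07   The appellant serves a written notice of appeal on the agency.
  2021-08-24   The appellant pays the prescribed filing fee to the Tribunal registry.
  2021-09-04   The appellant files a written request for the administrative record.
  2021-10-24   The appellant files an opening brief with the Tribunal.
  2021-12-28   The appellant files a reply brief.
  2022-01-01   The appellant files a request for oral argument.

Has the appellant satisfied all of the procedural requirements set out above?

(1) due by 2021-05-10 + 90 days = 2021-08-08; 2021-08-07 is within that limit.
(2) permitted from 2021-08-07 + 14 days = 2021-08-21 onward; done 2021-08-24 — permitted.
(3) due by 2021-08-24 + 14 days = 2021-09-07; completed 2021-09-04, before the deadline.
(4) the permitted window runs from 2021-10-08 + 15 = 2021-10-23 to 2021-10-08 + 45 = 2021-11-22; done 2021-10-24, which is between those dates.
(5) permitted from 2021-11-21 + 36 days = 2021-12-27 onward; done 2021-12-28, after the minimum wait.
(6) due by 2021-12-28 + 46 days = 2022-02-12; done 2022-01-01 — timely.

Yes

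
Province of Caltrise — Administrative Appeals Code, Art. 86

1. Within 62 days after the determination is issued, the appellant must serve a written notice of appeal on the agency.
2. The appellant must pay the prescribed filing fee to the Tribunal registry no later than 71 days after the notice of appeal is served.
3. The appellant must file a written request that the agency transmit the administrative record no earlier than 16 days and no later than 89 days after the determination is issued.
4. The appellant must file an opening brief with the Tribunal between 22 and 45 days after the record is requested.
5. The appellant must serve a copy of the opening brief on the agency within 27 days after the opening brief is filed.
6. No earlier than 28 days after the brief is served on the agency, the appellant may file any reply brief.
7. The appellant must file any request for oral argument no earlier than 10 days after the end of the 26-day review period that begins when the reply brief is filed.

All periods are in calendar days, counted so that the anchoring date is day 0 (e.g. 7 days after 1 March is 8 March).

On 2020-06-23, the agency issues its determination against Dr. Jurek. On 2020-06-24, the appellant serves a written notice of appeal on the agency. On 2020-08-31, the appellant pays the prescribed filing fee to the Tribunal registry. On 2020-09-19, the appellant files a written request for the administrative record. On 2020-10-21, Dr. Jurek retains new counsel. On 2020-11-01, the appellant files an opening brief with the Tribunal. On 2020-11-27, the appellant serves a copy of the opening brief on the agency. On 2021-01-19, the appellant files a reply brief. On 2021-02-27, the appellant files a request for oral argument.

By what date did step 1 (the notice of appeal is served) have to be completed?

2020-08-24

Step 1 runs from 2020-06-23, when the determination is issued. 62 days after 2020-06-23 is 2020-08-24.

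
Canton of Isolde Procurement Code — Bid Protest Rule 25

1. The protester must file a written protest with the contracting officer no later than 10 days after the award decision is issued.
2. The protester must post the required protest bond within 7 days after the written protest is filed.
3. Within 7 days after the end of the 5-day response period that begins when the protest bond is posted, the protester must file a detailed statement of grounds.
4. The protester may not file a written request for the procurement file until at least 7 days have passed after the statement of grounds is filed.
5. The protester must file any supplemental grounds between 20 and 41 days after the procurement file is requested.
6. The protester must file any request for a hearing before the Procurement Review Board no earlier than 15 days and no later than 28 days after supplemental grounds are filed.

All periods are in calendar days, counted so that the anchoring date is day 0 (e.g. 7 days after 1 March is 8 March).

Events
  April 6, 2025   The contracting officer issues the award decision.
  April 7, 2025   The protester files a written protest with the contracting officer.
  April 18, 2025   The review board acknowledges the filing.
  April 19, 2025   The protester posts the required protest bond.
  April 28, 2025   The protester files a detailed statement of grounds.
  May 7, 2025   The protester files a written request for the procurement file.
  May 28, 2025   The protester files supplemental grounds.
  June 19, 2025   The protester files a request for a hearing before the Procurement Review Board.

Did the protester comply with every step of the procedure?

No

Step 1 — counting 10 days from April 6, 2025 (when the award decision is issued) gives a deadline of April 16, 2025; completed April 7, 2025, before the deadline.
Step 2 — counting 7 days from April 7, 2025 (when the written protest is filed) gives a deadline of April 14, 2025; not done until April 19, 2025, 5 days after the deadline.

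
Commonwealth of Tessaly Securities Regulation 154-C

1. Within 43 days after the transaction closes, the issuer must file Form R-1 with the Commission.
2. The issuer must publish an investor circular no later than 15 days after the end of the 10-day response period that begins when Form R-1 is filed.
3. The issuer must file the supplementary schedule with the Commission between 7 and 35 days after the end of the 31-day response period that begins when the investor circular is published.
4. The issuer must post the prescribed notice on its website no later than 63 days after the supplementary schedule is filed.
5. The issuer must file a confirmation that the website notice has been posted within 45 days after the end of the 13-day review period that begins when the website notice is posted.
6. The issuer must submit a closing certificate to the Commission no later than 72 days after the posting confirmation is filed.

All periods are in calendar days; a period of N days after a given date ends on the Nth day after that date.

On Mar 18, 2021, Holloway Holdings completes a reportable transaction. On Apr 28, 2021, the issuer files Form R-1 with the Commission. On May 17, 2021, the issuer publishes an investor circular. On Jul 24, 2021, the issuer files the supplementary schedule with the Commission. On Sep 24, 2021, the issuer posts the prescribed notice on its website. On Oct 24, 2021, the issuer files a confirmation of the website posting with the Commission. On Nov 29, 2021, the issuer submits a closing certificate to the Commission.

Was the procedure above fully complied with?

Step 1: 43 days after Mar 18, 2021 (when the transaction closes) is Apr 30, 2021; done Apr 28, 2021 — timely.
Step 2: 15 days after May 8, 2021 (end of the 10-day response period, which began when Form R-1 is filed on Apr 28, 2021) is May 23, 2021; May 17, 2021 is within that limit.
Step 3: the window is 7–35 days after Jun 17, 2021 (end of the 31-day response period, which began when the investor circular is published on May 17, 2021), so Jun 24, 2021 through Jul 22, 2021; Jul 24, 2021 is 2 days past the end of the window.
The procedure was therefore not followed at step 3.

No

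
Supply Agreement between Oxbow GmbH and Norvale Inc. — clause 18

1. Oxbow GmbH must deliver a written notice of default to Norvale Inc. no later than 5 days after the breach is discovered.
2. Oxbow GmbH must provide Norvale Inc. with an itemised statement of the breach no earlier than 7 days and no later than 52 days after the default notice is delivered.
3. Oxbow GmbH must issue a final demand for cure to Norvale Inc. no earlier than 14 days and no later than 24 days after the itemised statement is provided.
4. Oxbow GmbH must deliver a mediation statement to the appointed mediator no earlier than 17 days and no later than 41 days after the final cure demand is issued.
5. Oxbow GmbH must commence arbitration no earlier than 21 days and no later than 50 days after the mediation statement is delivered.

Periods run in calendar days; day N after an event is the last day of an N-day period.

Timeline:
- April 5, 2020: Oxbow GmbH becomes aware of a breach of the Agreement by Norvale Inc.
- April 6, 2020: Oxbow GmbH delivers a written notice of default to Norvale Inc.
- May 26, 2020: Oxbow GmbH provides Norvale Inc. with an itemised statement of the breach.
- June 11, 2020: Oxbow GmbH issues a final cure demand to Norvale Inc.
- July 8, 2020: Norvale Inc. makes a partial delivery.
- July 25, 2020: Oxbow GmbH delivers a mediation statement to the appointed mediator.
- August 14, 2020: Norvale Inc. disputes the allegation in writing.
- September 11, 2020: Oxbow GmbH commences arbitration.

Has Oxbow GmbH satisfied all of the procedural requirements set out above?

No

(1) due by April 5, 2020 + 5 days = April 10, 2020; completed April 6, 2020, before the deadline.
(2) the permitted window runs from April 6, 2020 + 7 = April 13, 2020 to April 6, 2020 + 52 = May 28, 2020; done May 26, 2020, which is between those dates.
(3) the permitted window runs from May 26, 2020 + 14 = June 9, 2020 to May 26, 2020 + 24 = June 19, 2020; June 11, 2020 falls inside that range.
(4) the permitted window runs from June 11, 2020 + 17 = June 28, 2020 to June 11, 2020 + 41 = July 22, 2020; July 25, 2020 is 3 days past the end of the window.
The procedure was therefore not followed at step 4.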